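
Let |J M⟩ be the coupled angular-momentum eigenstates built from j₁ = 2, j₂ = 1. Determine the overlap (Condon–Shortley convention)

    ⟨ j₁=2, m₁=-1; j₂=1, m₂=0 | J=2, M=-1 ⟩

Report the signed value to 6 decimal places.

−√(1/6) ≈ -0.408248

j₁+j₂−J=1  J+j₁−j₂=3  J−j₁+j₂=1  j₁+j₂+J+1=6
(j₁±m₁, j₂±m₂, J±M) = (1,3,1,1,1,3)
P² = 3/2
sum k=0..1:
  [0] +1/6 = 1/6
  [1] −1/2 = -1/2
S = -1/3
C² = P²·S² = 1/6 ; C = -0.408248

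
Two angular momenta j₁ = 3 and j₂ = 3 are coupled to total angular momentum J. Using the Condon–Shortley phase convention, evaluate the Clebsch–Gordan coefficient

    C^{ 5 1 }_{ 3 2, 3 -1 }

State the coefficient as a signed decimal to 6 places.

+√(9/28) = +0.566947

√[11·1!5!5!/12! · 5!1!2!4!6!4!] = √(230400/7)
  +(−1)^0/∏(0,1,1,2,4,3)! = 1/288  (running 1/288)
  +(−1)^1/∏(1,0,0,1,5,4)! = -1/2880  (running 1/320)
⟨..|..⟩ = √(230400/7)·(1/320) = +0.566947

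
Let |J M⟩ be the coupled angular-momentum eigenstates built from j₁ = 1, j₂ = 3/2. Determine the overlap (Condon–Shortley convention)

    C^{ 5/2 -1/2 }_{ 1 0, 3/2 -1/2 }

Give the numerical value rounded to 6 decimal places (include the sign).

j₁+j₂−J=0  J+j₁−j₂=2  J−j₁+j₂=3  j₁+j₂+J+1=6
(j₁±m₁, j₂±m₂, J±M) = (1,1,1,2,2,3)
P² = 12/5
sum k=0..0:
  [0] +1/2 = 1/2
S = 1/2
C² = P²·S² = 3/5 ; C = +0.774597

+0.774597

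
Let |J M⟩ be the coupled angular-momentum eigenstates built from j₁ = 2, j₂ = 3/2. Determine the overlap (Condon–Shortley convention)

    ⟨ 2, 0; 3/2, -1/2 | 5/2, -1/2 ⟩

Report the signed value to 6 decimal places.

j₁+j₂−J=1  J+j₁−j₂=3  J−j₁+j₂=2  j₁+j₂+J+1=7
(j₁±m₁, j₂±m₂, J±M) = (2,2,1,2,2,3)
P² = 48/35
sum k=0..1:
  [0] +1/2 = 1/2
  [1] −1/4 = -1/4
S = 1/4
C² = P²·S² = 3/35 ; C = +0.292770

+0.292770  (= +√(3/35))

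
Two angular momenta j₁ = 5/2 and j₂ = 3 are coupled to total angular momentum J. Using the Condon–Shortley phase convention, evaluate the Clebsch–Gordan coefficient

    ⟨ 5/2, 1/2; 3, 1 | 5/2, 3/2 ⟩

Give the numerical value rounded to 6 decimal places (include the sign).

+√(1/35) ≈ +0.169031

j₁+j₂−J=3  J+j₁−j₂=2  J−j₁+j₂=3  j₁+j₂+J+1=9
(j₁±m₁, j₂±m₂, J±M) = (3,2,4,2,4,1)
P² = 576/35
sum k=1..2:
  [1] −1/12 = -1/12
  [2] +1/8 = 1/8
S = 1/24
C² = P²·S² = 1/35 ; C = +0.169031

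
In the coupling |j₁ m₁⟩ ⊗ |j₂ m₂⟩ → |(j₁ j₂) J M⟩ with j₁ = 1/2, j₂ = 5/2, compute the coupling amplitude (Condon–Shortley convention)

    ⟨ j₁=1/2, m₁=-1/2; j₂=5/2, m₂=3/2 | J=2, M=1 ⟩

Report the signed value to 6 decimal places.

-0.816497  (= −√(2/3))

triangle: 1!×0!×4!/6! = 24/720
(j±m)!: 0!×1!×4!×1!×3!×1! = 144
prefactor² = (2J+1)×Δ×N² = 24
  k=1: −1/(1!×0!×0!×3!×0!×1!) = -1/6
Σ = -1/6  ⇒  CG² = 24×(-1/6)² = 2/3
CG = −√(2/3) = -0.816497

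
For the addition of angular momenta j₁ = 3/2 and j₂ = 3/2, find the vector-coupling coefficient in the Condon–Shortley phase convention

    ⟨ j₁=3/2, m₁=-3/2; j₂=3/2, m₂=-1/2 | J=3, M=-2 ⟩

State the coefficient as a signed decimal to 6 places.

+√(1/2) ≈ +0.707107

√[7·0!3!3!/7! · 0!3!1!2!1!5!] = √(72)
  +(−1)^0/∏(0,0,3,1,0,2)! = 1/12  (running 1/12)
⟨..|..⟩ = √(72)·(1/12) = +0.707107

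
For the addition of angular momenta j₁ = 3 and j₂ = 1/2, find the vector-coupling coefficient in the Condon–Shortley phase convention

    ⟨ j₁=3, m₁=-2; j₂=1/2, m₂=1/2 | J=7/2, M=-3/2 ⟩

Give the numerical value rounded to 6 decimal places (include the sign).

+√(2/7) = +0.534522

triangle: 0!*6!*1!/8! = 720/40320
(j±m)!: 1!*5!*1!*0!*2!*5! = 28800
prefactor² = (2J+1)*Δ*N² = 28800/7
  k=0: +1/(0!*0!*5!*1!*1!*0!) = 1/120
Σ = 1/120  ⇒  CG² = 28800/7*1/120² = 2/7
CG = +√(2/7) = +0.534522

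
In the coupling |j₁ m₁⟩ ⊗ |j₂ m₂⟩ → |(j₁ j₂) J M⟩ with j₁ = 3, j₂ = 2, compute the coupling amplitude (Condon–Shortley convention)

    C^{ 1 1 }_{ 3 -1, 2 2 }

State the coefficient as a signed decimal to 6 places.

+0.169031  (= +√(1/35))

j₁+j₂−J=4  J+j₁−j₂=2  J−j₁+j₂=0  j₁+j₂+J+1=7
(j₁±m₁, j₂±m₂, J±M) = (2,4,4,0,2,0)
P² = 2304/35
sum k=4..4:
  [4] +1/48 = 1/48
S = 1/48
C² = P²·S² = 1/35 ; C = +0.169031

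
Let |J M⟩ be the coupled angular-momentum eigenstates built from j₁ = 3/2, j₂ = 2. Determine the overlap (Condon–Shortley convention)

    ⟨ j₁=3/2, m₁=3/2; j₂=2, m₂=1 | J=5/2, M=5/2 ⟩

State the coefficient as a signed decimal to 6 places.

+√(3/7) = +0.654654

√[6·1!2!3!/7! · 3!0!3!1!5!0!] = √(432/7)
  +(−1)^0/∏(0,1,0,3,2,0)! = 1/12  (running 1/12)
⟨..|..⟩ = √(432/7)·(1/12) = +0.654654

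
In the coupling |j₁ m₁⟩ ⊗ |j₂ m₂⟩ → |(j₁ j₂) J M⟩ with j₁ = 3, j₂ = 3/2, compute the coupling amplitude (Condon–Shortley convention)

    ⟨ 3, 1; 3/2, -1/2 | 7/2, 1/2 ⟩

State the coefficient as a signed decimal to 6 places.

+0.534522  (= +√(2/7))

√[8·1!5!2!/9! · 4!2!1!2!4!3!] = √(512/7)
  +(−1)^0/∏(0,1,2,1,3,1)! = 1/12  (running 1/12)
  +(−1)^1/∏(1,0,1,0,4,2)! = -1/48  (running 1/16)
⟨..|..⟩ = √(512/7)·(1/16) = +0.534522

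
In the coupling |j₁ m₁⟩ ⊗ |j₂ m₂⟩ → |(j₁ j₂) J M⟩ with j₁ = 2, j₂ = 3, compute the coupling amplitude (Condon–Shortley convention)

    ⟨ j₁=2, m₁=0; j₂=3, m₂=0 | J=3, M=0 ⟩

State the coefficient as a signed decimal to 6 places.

−√(4/15) ≈ -0.516398

triangle: 2!·2!·4!/9! = 96/362880
(j±m)!: 2!·2!·3!·3!·3!·3! = 5184
prefactor² = (2J+1)·Δ·N² = 48/5
  k=0: +1/(0!·2!·2!·3!·0!·1!) = 1/24
  k=1: −1/(1!·1!·1!·2!·1!·2!) = -1/4
  k=2: +1/(2!·0!·0!·1!·2!·3!) = 1/24
Σ = -1/6  ⇒  CG² = 48/5·(-1/6)² = 4/15
CG = −√(4/15) = -0.516398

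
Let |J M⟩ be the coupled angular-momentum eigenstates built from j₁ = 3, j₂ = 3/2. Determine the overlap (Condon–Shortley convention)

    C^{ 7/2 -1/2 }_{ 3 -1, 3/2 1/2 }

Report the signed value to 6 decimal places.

−√(2/7) ≈ -0.534522

j₁+j₂−J=1  J+j₁−j₂=5  J−j₁+j₂=2  j₁+j₂+J+1=9
(j₁±m₁, j₂±m₂, J±M) = (2,4,2,1,3,4)
P² = 512/7
sum k=0..1:
  [0] +1/48 = 1/48
  [1] −1/12 = -1/12
S = -1/16
C² = P²·S² = 2/7 ; C = -0.534522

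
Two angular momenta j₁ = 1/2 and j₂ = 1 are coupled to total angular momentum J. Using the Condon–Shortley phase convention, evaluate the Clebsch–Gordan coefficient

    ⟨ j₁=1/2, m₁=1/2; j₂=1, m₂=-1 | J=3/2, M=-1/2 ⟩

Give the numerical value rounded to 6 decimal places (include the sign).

+√(1/3) = +0.577350

j₁+j₂−J=0  J+j₁−j₂=1  J−j₁+j₂=2  j₁+j₂+J+1=4
(j₁±m₁, j₂±m₂, J±M) = (1,0,0,2,1,2)
P² = 4/3
sum k=0..0:
  [0] +1/2 = 1/2
S = 1/2
C² = P²·S² = 1/3 ; C = +0.577350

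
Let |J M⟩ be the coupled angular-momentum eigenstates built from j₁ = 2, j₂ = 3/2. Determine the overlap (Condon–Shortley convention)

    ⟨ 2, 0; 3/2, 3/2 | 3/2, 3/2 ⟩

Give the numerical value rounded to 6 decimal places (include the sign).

j₁+j₂−J=2  J+j₁−j₂=2  J−j₁+j₂=1  j₁+j₂+J+1=6
(j₁±m₁, j₂±m₂, J±M) = (2,2,3,0,3,0)
P² = 16/5
sum k=2..2:
  [2] +1/4 = 1/4
S = 1/4
C² = P²·S² = 1/5 ; C = +0.447214

+0.447214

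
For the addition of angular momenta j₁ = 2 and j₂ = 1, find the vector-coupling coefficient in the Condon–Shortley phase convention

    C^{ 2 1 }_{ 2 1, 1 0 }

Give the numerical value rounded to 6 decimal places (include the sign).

√[5·1!3!1!/6! · 3!1!1!1!3!1!] = √(3/2)
  +(−1)^0/∏(0,1,1,1,2,0)! = 1/2  (running 1/2)
  +(−1)^1/∏(1,0,0,0,3,1)! = -1/6  (running 1/3)
⟨..|..⟩ = √(3/2)·(1/3) = +0.408248

+0.408248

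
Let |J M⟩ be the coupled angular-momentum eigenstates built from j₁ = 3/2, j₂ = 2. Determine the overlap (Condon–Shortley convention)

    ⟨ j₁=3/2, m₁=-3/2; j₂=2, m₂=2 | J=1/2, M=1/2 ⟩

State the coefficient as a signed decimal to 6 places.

triangle: 3!·0!·1!/5! = 6/120
(j±m)!: 0!·3!·4!·0!·1!·0! = 144
prefactor² = (2J+1)·Δ·N² = 72/5
  k=3: −1/(3!·0!·0!·1!·0!·0!) = -1/6
Σ = -1/6  ⇒  CG² = 72/5·(-1/6)² = 2/5
CG = −√(2/5) = -0.632456

-0.632456  (= −√(2/5))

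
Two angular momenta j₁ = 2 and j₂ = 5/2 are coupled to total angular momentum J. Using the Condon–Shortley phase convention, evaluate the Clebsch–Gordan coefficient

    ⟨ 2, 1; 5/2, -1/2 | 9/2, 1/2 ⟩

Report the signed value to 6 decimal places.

j₁+j₂−J=0  J+j₁−j₂=4  J−j₁+j₂=5  j₁+j₂+J+1=10
(j₁±m₁, j₂±m₂, J±M) = (3,1,2,3,5,4)
P² = 11520/7
sum k=0..0:
  [0] +1/72 = 1/72
S = 1/72
C² = P²·S² = 20/63 ; C = +0.563436

+0.563436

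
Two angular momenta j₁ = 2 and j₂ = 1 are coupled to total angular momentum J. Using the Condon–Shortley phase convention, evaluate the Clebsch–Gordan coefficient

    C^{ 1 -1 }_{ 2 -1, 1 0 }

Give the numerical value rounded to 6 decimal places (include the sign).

-0.547723

√[3·2!2!0!/5! · 1!3!1!1!0!2!] = √(6/5)
  +(−1)^1/∏(1,1,2,0,0,0)! = -1/2  (running -1/2)
⟨..|..⟩ = √(6/5)·(-1/2) = -0.547723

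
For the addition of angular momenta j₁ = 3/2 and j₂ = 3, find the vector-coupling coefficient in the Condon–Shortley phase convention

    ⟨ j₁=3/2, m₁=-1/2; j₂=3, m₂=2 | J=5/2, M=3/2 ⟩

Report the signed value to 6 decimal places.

triangle: 2!×1!×4!/8! = 48/40320
(j±m)!: 1!×2!×5!×1!×4!×1! = 5760
prefactor² = (2J+1)×Δ×N² = 288/7
  k=1: −1/(1!×1!×1!×4!×0!×0!) = -1/24
  k=2: +1/(2!×0!×0!×3!×1!×1!) = 1/12
Σ = 1/24  ⇒  CG² = 288/7×1/24² = 1/14
CG = +√(1/14) = +0.267261

+√(1/14) = +0.267261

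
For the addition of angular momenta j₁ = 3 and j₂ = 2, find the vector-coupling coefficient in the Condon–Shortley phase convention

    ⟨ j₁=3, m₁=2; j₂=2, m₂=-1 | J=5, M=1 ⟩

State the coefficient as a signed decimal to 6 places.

triangle: 0!×6!×4!/11! = 17280/39916800
(j±m)!: 5!×1!×1!×3!×6!×4! = 12441600
prefactor² = (2J+1)×Δ×N² = 414720/7
  k=0: +1/(0!×0!×1!×1!×5!×3!) = 1/720
Σ = 1/720  ⇒  CG² = 414720/7×1/720² = 4/35
CG = +√(4/35) = +0.338062

+0.338062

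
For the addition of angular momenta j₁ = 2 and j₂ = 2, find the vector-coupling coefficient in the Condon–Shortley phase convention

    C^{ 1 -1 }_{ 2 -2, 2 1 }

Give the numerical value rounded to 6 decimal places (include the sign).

√[3·3!1!1!/6! · 0!4!3!1!0!2!] = √(36/5)
  +(−1)^3/∏(3,0,1,0,0,1)! = -1/6  (running -1/6)
⟨..|..⟩ = √(36/5)·(-1/6) = -0.447214

−√(1/5) ≈ -0.447214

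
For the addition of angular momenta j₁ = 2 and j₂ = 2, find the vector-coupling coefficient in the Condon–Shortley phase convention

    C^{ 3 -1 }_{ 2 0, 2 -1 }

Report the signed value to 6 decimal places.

triangle: 1!*3!*3!/8! = 36/40320
(j±m)!: 2!*2!*1!*3!*2!*4! = 1152
prefactor² = (2J+1)*Δ*N² = 36/5
  k=0: +1/(0!*1!*2!*1!*1!*2!) = 1/4
  k=1: −1/(1!*0!*1!*0!*2!*3!) = -1/12
Σ = 1/6  ⇒  CG² = 36/5*1/6² = 1/5
CG = +√(1/5) = +0.447214

+0.447214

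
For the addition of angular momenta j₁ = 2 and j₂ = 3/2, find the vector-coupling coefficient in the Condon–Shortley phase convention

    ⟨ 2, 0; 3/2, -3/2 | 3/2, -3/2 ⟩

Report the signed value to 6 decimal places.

triangle: 2!·2!·1!/6! = 4/720
(j±m)!: 2!·2!·0!·3!·0!·3! = 144
prefactor² = (2J+1)·Δ·N² = 16/5
  k=0: +1/(0!·2!·2!·0!·0!·1!) = 1/4
Σ = 1/4  ⇒  CG² = 16/5·1/4² = 1/5
CG = +√(1/5) = +0.447214

+0.447214  (= +√(1/5))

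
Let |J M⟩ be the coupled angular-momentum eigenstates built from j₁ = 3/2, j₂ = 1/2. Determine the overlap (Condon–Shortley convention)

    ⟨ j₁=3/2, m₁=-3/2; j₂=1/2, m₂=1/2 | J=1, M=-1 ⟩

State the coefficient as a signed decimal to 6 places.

-0.866025  (= −√(3/4))

triangle: 1!*2!*0!/4! = 2/24
(j±m)!: 0!*3!*1!*0!*0!*2! = 12
prefactor² = (2J+1)*Δ*N² = 3
  k=1: −1/(1!*0!*2!*0!*0!*0!) = -1/2
Σ = -1/2  ⇒  CG² = 3*(-1/2)² = 3/4
CG = −√(3/4) = -0.866025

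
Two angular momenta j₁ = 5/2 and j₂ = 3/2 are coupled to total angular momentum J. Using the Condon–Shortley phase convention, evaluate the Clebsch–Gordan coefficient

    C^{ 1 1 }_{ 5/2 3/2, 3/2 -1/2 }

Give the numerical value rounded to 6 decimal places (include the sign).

−√(3/10) ≈ -0.547723

triangle: 3!*2!*0!/6! = 12/720
(j±m)!: 4!*1!*1!*2!*2!*0! = 96
prefactor² = (2J+1)*Δ*N² = 24/5
  k=1: −1/(1!*2!*0!*0!*2!*0!) = -1/4
Σ = -1/4  ⇒  CG² = 24/5*(-1/4)² = 3/10
CG = −√(3/10) = -0.547723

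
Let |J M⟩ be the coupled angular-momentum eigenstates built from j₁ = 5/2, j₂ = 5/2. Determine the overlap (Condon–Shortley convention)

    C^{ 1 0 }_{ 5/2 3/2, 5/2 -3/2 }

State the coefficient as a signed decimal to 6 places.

triangle: 4!·1!·1!/7! = 24/5040
(j±m)!: 4!·1!·1!·4!·1!·1! = 576
prefactor² = (2J+1)·Δ·N² = 288/35
  k=0: +1/(0!·4!·1!·1!·0!·0!) = 1/24
  k=1: −1/(1!·3!·0!·0!·1!·1!) = -1/6
Σ = -1/8  ⇒  CG² = 288/35·(-1/8)² = 9/70
CG = −√(9/70) = -0.358569

−√(9/70) ≈ -0.358569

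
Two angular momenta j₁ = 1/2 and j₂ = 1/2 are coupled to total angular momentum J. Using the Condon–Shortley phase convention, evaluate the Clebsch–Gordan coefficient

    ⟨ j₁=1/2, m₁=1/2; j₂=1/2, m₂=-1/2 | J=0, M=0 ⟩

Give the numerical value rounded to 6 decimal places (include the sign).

+0.707107  (= +√(1/2))

triangle: 1!*0!*0!/2! = 1/2
(j±m)!: 1!*0!*0!*1!*0!*0! = 1
prefactor² = (2J+1)*Δ*N² = 1/2
  k=0: +1/(0!*1!*0!*0!*0!*0!) = 1
Σ = 1  ⇒  CG² = 1/2*1² = 1/2
CG = +√(1/2) = +0.707107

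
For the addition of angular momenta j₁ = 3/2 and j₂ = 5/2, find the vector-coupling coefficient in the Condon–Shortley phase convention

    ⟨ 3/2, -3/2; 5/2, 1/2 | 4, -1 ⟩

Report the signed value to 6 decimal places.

+√(5/28) = +0.422577

√[9·0!3!5!/9! · 0!3!3!2!3!5!] = √(6480/7)
  +(−1)^0/∏(0,0,3,3,0,2)! = 1/72  (running 1/72)
⟨..|..⟩ = √(6480/7)·(1/72) = +0.422577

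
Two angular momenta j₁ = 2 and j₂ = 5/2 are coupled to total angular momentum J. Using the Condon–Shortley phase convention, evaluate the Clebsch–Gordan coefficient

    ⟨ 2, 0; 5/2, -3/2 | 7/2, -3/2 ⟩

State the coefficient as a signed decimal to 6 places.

+0.534522  (= +√(2/7))

√[8·1!3!4!/9! · 2!2!1!4!2!5!] = √(512/7)
  +(−1)^0/∏(0,1,2,1,1,3)! = 1/12  (running 1/12)
  +(−1)^1/∏(1,0,1,0,2,4)! = -1/48  (running 1/16)
⟨..|..⟩ = √(512/7)·(1/16) = +0.534522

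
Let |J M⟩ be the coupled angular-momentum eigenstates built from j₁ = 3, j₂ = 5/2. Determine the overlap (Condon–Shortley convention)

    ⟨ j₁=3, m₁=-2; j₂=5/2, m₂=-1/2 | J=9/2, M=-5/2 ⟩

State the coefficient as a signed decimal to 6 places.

-0.497468  (= −√(49/198))

√[10·1!5!4!/11! · 1!5!2!3!2!7!] = √(115200/11)
  +(−1)^0/∏(0,1,5,2,0,2)! = 1/480  (running 1/480)
  +(−1)^1/∏(1,0,4,1,1,3)! = -1/144  (running -7/1440)
⟨..|..⟩ = √(115200/11)·(-7/1440) = -0.497468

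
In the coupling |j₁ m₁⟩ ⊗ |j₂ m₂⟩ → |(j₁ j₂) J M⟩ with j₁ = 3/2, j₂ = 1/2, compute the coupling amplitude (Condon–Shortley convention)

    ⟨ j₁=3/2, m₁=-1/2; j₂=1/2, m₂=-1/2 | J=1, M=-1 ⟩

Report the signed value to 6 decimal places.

j₁+j₂−J=1  J+j₁−j₂=2  J−j₁+j₂=0  j₁+j₂+J+1=4
(j₁±m₁, j₂±m₂, J±M) = (1,2,0,1,0,2)
P² = 1
sum k=0..0:
  [0] +1/2 = 1/2
S = 1/2
C² = P²·S² = 1/4 ; C = +0.500000

+√(1/4) ≈ +0.500000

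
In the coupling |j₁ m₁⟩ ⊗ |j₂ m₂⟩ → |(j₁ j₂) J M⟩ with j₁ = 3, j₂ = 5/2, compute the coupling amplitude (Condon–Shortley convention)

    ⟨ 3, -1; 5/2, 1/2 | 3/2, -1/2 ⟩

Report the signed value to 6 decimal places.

−√(1/105) ≈ -0.097590

j₁+j₂−J=4  J+j₁−j₂=2  J−j₁+j₂=1  j₁+j₂+J+1=8
(j₁±m₁, j₂±m₂, J±M) = (2,4,3,2,1,2)
P² = 192/35
sum k=2..3:
  [2] +1/8 = 1/8
  [3] −1/6 = -1/6
S = -1/24
C² = P²·S² = 1/105 ; C = -0.097590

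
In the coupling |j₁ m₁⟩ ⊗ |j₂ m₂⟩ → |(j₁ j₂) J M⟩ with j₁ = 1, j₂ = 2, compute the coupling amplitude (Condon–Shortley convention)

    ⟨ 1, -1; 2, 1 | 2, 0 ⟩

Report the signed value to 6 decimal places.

−√(1/2) = -0.707107

j₁+j₂−J=1  J+j₁−j₂=1  J−j₁+j₂=3  j₁+j₂+J+1=6
(j₁±m₁, j₂±m₂, J±M) = (0,2,3,1,2,2)
P² = 2
sum k=1..1:
  [1] −1/2 = -1/2
S = -1/2
C² = P²·S² = 1/2 ; C = -0.707107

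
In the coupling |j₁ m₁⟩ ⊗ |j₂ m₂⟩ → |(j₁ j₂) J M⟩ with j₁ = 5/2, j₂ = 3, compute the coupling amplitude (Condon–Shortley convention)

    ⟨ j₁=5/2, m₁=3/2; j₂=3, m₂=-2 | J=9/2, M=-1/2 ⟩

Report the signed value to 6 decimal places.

+0.510355  (= +√(361/1386))

j₁+j₂−J=1  J+j₁−j₂=4  J−j₁+j₂=5  j₁+j₂+J+1=11
(j₁±m₁, j₂±m₂, J±M) = (4,1,1,5,4,5)
P² = 460800/77
sum k=0..1:
  [0] +1/144 = 1/144
  [1] −1/2880 = -1/2880
S = 19/2880
C² = P²·S² = 361/1386 ; C = +0.510355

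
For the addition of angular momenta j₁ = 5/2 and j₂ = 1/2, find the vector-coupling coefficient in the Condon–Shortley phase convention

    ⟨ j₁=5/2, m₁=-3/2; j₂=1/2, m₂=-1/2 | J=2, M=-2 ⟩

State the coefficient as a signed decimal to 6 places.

√[5·1!4!0!/6! · 1!4!0!1!0!4!] = √(96)
  +(−1)^0/∏(0,1,4,0,0,0)! = 1/24  (running 1/24)
⟨..|..⟩ = √(96)·(1/24) = +0.408248

+√(1/6) = +0.408248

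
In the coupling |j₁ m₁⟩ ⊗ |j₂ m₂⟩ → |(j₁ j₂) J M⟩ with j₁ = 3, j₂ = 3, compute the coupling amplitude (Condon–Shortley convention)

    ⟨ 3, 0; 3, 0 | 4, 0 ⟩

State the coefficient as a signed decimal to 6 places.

−√(18/77) = -0.483494

j₁+j₂−J=2  J+j₁−j₂=4  J−j₁+j₂=4  j₁+j₂+J+1=11
(j₁±m₁, j₂±m₂, J±M) = (3,3,3,3,4,4)
P² = 373248/1925
sum k=0..2:
  [0] +1/72 = 1/72
  [1] −1/16 = -1/16
  [2] +1/72 = 1/72
S = -5/144
C² = P²·S² = 18/77 ; C = -0.483494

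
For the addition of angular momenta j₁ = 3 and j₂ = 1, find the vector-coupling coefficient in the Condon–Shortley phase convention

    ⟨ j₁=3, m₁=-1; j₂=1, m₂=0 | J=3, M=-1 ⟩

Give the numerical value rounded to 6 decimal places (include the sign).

j₁+j₂−J=1  J+j₁−j₂=5  J−j₁+j₂=1  j₁+j₂+J+1=8
(j₁±m₁, j₂±m₂, J±M) = (2,4,1,1,2,4)
P² = 48
sum k=0..1:
  [0] +1/24 = 1/24
  [1] −1/12 = -1/12
S = -1/24
C² = P²·S² = 1/12 ; C = -0.288675

−√(1/12) = -0.288675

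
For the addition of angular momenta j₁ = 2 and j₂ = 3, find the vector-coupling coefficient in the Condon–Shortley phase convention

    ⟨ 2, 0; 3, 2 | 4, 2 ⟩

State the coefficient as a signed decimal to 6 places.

−√(12/35) = -0.585540

j₁+j₂−J=1  J+j₁−j₂=3  J−j₁+j₂=5  j₁+j₂+J+1=10
(j₁±m₁, j₂±m₂, J±M) = (2,2,5,1,6,2)
P² = 8640/7
sum k=0..1:
  [0] +1/240 = 1/240
  [1] −1/48 = -1/48
S = -1/60
C² = P²·S² = 12/35 ; C = -0.585540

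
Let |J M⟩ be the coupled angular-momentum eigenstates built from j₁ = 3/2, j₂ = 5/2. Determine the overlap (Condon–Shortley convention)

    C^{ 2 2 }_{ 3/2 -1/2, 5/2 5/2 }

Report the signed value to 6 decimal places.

triangle: 2!*1!*3!/7! = 12/5040
(j±m)!: 1!*2!*5!*0!*4!*0! = 5760
prefactor² = (2J+1)*Δ*N² = 480/7
  k=2: +1/(2!*0!*0!*3!*1!*0!) = 1/12
Σ = 1/12  ⇒  CG² = 480/7*1/12² = 10/21
CG = +√(10/21) = +0.690066

+√(10/21) = +0.690066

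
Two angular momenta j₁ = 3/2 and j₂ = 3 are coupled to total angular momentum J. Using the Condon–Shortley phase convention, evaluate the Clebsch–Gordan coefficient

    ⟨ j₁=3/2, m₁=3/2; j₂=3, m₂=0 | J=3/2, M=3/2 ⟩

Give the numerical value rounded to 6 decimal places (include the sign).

+√(1/35) = +0.169031

triangle: 3!·0!·3!/7! = 36/5040
(j±m)!: 3!·0!·3!·3!·3!·0! = 1296
prefactor² = (2J+1)·Δ·N² = 1296/35
  k=0: +1/(0!·3!·0!·3!·0!·0!) = 1/36
Σ = 1/36  ⇒  CG² = 1296/35·1/36² = 1/35
CG = +√(1/35) = +0.169031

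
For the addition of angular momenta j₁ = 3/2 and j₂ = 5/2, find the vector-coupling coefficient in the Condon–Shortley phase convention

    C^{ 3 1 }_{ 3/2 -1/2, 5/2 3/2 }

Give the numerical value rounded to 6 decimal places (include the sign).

triangle: 1!·2!·4!/8! = 48/40320
(j±m)!: 1!·2!·4!·1!·4!·2! = 2304
prefactor² = (2J+1)·Δ·N² = 96/5
  k=0: +1/(0!·1!·2!·4!·0!·0!) = 1/48
  k=1: −1/(1!·0!·1!·3!·1!·1!) = -1/6
Σ = -7/48  ⇒  CG² = 96/5·(-7/48)² = 49/120
CG = −√(49/120) = -0.639010

-0.639010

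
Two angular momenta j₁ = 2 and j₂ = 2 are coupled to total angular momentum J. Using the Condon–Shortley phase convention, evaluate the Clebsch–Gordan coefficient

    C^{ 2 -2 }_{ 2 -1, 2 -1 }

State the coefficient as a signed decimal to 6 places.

√[5·2!2!2!/7! · 1!3!1!3!0!4!] = √(48/7)
  +(−1)^1/∏(1,1,2,0,0,2)! = -1/4  (running -1/4)
⟨..|..⟩ = √(48/7)·(-1/4) = -0.654654

-0.654654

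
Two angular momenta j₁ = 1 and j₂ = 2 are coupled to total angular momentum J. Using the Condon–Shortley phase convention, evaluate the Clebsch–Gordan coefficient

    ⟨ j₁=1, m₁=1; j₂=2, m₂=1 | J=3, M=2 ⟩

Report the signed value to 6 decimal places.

triangle: 0!×2!×4!/7! = 48/5040
(j±m)!: 2!×0!×3!×1!×5!×1! = 1440
prefactor² = (2J+1)×Δ×N² = 96
  k=0: +1/(0!×0!×0!×3!×2!×1!) = 1/12
Σ = 1/12  ⇒  CG² = 96×1/12² = 2/3
CG = +√(2/3) = +0.816497

+√(2/3) ≈ +0.816497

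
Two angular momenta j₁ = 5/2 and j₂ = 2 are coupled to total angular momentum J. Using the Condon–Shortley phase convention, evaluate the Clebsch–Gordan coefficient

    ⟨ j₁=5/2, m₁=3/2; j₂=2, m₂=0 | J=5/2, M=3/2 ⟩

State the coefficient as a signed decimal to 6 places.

j₁+j₂−J=2  J+j₁−j₂=3  J−j₁+j₂=2  j₁+j₂+J+1=8
(j₁±m₁, j₂±m₂, J±M) = (4,1,2,2,4,1)
P² = 288/35
sum k=0..1:
  [0] +1/8 = 1/8
  [1] −1/6 = -1/6
S = -1/24
C² = P²·S² = 1/70 ; C = -0.119523

-0.119523  (= −√(1/70))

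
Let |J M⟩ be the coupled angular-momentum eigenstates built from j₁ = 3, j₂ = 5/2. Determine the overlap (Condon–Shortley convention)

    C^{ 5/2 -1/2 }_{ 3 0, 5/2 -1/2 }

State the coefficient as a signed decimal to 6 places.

j₁+j₂−J=3  J+j₁−j₂=3  J−j₁+j₂=2  j₁+j₂+J+1=9
(j₁±m₁, j₂±m₂, J±M) = (3,3,2,3,2,3)
P² = 216/35
sum k=0..2:
  [0] +1/72 = 1/72
  [1] −1/4 = -1/4
  [2] +1/8 = 1/8
S = -1/9
C² = P²·S² = 8/105 ; C = -0.276026

-0.276026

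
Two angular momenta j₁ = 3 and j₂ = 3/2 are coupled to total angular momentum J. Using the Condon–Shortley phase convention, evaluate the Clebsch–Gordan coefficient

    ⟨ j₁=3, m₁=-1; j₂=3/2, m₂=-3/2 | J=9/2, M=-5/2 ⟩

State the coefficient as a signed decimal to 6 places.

j₁+j₂−J=0  J+j₁−j₂=6  J−j₁+j₂=3  j₁+j₂+J+1=10
(j₁±m₁, j₂±m₂, J±M) = (2,4,0,3,2,7)
P² = 34560
sum k=0..0:
  [0] +1/288 = 1/288
S = 1/288
C² = P²·S² = 5/12 ; C = +0.645497

+√(5/12) ≈ +0.645497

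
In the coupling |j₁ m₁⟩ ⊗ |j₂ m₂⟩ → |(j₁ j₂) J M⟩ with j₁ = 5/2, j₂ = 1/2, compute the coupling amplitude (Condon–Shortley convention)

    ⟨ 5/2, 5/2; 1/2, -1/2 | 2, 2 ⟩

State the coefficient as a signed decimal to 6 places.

√[5·1!4!0!/6! · 5!0!0!1!4!0!] = √(480)
  +(−1)^0/∏(0,1,0,0,4,0)! = 1/24  (running 1/24)
⟨..|..⟩ = √(480)·(1/24) = +0.912871

+0.912871  (= +√(5/6))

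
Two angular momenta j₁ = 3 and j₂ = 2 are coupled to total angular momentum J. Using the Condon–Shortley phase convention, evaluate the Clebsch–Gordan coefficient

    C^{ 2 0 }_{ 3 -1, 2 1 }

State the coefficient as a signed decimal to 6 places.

√[5·3!3!1!/8! · 2!4!3!1!2!2!] = √(36/7)
  +(−1)^2/∏(2,1,2,1,1,0)! = 1/4  (running 1/4)
  +(−1)^3/∏(3,0,1,0,2,1)! = -1/12  (running 1/6)
⟨..|..⟩ = √(36/7)·(1/6) = +0.377964

+0.377964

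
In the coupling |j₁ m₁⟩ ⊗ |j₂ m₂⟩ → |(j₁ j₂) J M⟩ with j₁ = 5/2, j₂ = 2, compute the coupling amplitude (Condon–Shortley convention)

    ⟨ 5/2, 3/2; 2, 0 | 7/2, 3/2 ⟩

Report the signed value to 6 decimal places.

+0.534522

triangle: 1!·4!·3!/9! = 144/362880
(j±m)!: 4!·1!·2!·2!·5!·2! = 23040
prefactor² = (2J+1)·Δ·N² = 512/7
  k=0: +1/(0!·1!·1!·2!·3!·1!) = 1/12
  k=1: −1/(1!·0!·0!·1!·4!·2!) = -1/48
Σ = 1/16  ⇒  CG² = 512/7·1/16² = 2/7
CG = +√(2/7) = +0.534522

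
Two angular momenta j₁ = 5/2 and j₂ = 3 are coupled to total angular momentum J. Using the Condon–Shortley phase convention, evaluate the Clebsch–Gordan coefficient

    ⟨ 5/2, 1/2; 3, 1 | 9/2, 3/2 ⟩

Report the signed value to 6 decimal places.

j₁+j₂−J=1  J+j₁−j₂=4  J−j₁+j₂=5  j₁+j₂+J+1=11
(j₁±m₁, j₂±m₂, J±M) = (3,2,4,2,6,3)
P² = 138240/77
sum k=0..1:
  [0] +1/96 = 1/96
  [1] −1/72 = -1/72
S = -1/288
C² = P²·S² = 5/231 ; C = -0.147122

-0.147122  (= −√(5/231))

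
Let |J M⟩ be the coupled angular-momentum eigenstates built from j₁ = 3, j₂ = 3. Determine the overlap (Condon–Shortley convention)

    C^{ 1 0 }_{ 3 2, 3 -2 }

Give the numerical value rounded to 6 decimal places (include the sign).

j₁+j₂−J=5  J+j₁−j₂=1  J−j₁+j₂=1  j₁+j₂+J+1=8
(j₁±m₁, j₂±m₂, J±M) = (5,1,1,5,1,1)
P² = 900/7
sum k=0..1:
  [0] +1/120 = 1/120
  [1] −1/24 = -1/24
S = -1/30
C² = P²·S² = 1/7 ; C = -0.377964

-0.377964  (= −√(1/7))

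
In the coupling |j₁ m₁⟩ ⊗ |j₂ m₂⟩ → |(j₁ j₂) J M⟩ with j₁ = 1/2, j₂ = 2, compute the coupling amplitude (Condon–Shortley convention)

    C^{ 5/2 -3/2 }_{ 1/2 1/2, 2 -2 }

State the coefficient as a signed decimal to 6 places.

+√(1/5) = +0.447214

j₁+j₂−J=0  J+j₁−j₂=1  J−j₁+j₂=4  j₁+j₂+J+1=6
(j₁±m₁, j₂±m₂, J±M) = (1,0,0,4,1,4)
P² = 576/5
sum k=0..0:
  [0] +1/24 = 1/24
S = 1/24
C² = P²·S² = 1/5 ; C = +0.447214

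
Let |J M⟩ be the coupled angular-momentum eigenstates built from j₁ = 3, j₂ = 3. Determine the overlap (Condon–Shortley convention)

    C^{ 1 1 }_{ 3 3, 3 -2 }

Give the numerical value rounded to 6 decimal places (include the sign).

j₁+j₂−J=5  J+j₁−j₂=1  J−j₁+j₂=1  j₁+j₂+J+1=8
(j₁±m₁, j₂±m₂, J±M) = (6,0,1,5,2,0)
P² = 10800/7
sum k=0..0:
  [0] +1/120 = 1/120
S = 1/120
C² = P²·S² = 3/28 ; C = +0.327327

+0.327327  (= +√(3/28))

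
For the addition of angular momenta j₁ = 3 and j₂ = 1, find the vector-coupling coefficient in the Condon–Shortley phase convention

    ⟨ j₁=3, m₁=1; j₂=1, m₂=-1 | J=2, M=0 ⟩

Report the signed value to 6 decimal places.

j₁+j₂−J=2  J+j₁−j₂=4  J−j₁+j₂=0  j₁+j₂+J+1=7
(j₁±m₁, j₂±m₂, J±M) = (4,2,0,2,2,2)
P² = 128/7
sum k=0..0:
  [0] +1/8 = 1/8
S = 1/8
C² = P²·S² = 2/7 ; C = +0.534522

+√(2/7) ≈ +0.534522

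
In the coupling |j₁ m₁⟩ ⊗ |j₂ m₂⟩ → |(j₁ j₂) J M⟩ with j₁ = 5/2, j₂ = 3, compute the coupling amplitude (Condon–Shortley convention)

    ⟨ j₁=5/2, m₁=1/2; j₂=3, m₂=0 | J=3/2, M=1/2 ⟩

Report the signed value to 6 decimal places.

+√(4/35) ≈ +0.338062

triangle: 4!*1!*2!/8! = 48/40320
(j±m)!: 3!*2!*3!*3!*2!*1! = 864
prefactor² = (2J+1)*Δ*N² = 144/35
  k=1: −1/(1!*3!*1!*2!*0!*0!) = -1/12
  k=2: +1/(2!*2!*0!*1!*1!*1!) = 1/4
Σ = 1/6  ⇒  CG² = 144/35*1/6² = 4/35
CG = +√(4/35) = +0.338062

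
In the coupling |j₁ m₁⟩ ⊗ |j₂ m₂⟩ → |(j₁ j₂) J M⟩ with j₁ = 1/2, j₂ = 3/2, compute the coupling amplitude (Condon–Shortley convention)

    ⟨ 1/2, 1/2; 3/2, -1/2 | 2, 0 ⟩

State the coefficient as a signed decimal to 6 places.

triangle: 0!·1!·3!/5! = 6/120
(j±m)!: 1!·0!·1!·2!·2!·2! = 8
prefactor² = (2J+1)·Δ·N² = 2
  k=0: +1/(0!·0!·0!·1!·1!·2!) = 1/2
Σ = 1/2  ⇒  CG² = 2·1/2² = 1/2
CG = +√(1/2) = +0.707107

+0.707107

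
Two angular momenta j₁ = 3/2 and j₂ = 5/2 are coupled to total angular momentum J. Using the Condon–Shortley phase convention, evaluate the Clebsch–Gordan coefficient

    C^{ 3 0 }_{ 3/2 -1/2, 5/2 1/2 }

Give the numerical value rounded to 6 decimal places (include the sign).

j₁+j₂−J=1  J+j₁−j₂=2  J−j₁+j₂=4  j₁+j₂+J+1=8
(j₁±m₁, j₂±m₂, J±M) = (1,2,3,2,3,3)
P² = 36/5
sum k=0..1:
  [0] +1/12 = 1/12
  [1] −1/4 = -1/4
S = -1/6
C² = P²·S² = 1/5 ; C = -0.447214

-0.447214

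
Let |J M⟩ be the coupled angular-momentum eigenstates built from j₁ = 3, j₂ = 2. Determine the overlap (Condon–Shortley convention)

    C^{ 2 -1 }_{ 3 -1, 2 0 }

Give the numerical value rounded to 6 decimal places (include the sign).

+0.377964  (= +√(1/7))

triangle: 3!*3!*1!/8! = 36/40320
(j±m)!: 2!*4!*2!*2!*1!*3! = 1152
prefactor² = (2J+1)*Δ*N² = 36/7
  k=1: −1/(1!*2!*3!*1!*0!*0!) = -1/12
  k=2: +1/(2!*1!*2!*0!*1!*1!) = 1/4
Σ = 1/6  ⇒  CG² = 36/7*1/6² = 1/7
CG = +√(1/7) = +0.377964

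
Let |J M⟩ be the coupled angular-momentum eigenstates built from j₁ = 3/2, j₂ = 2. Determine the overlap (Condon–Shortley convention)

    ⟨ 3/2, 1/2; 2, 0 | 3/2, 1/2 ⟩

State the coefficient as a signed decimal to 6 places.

−√(1/5) = -0.447214

triangle: 2!*1!*2!/6! = 4/720
(j±m)!: 2!*1!*2!*2!*2!*1! = 16
prefactor² = (2J+1)*Δ*N² = 16/45
  k=0: +1/(0!*2!*1!*2!*0!*0!) = 1/4
  k=1: −1/(1!*1!*0!*1!*1!*1!) = -1
Σ = -3/4  ⇒  CG² = 16/45*(-3/4)² = 1/5
CG = −√(1/5) = -0.447214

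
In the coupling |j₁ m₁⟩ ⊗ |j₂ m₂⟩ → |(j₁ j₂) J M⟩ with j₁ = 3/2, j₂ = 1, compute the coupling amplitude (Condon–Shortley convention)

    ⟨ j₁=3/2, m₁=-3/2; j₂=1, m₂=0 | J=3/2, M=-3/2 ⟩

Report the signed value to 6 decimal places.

−√(3/5) ≈ -0.774597

√[4·1!2!1!/5! · 0!3!1!1!0!3!] = √(12/5)
  +(−1)^1/∏(1,0,2,0,0,1)! = -1/2  (running -1/2)
⟨..|..⟩ = √(12/5)·(-1/2) = -0.774597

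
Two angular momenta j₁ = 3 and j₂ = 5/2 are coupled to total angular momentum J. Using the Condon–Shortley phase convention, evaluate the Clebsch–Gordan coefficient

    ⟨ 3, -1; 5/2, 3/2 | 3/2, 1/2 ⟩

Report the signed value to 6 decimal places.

triangle: 4!·2!·1!/8! = 48/40320
(j±m)!: 2!·4!·4!·1!·2!·1! = 2304
prefactor² = (2J+1)·Δ·N² = 384/35
  k=3: −1/(3!·1!·1!·1!·1!·0!) = -1/6
  k=4: +1/(4!·0!·0!·0!·2!·1!) = 1/48
Σ = -7/48  ⇒  CG² = 384/35·(-7/48)² = 7/30
CG = −√(7/30) = -0.483046

−√(7/30) ≈ -0.483046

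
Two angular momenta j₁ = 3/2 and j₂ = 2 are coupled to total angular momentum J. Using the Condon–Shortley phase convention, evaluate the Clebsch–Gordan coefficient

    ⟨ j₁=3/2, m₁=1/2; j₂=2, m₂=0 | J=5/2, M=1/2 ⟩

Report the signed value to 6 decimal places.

triangle: 1!*2!*3!/7! = 12/5040
(j±m)!: 2!*1!*2!*2!*3!*2! = 96
prefactor² = (2J+1)*Δ*N² = 48/35
  k=0: +1/(0!*1!*1!*2!*1!*1!) = 1/2
  k=1: −1/(1!*0!*0!*1!*2!*2!) = -1/4
Σ = 1/4  ⇒  CG² = 48/35*1/4² = 3/35
CG = +√(3/35) = +0.292770

+0.292770  (= +√(3/35))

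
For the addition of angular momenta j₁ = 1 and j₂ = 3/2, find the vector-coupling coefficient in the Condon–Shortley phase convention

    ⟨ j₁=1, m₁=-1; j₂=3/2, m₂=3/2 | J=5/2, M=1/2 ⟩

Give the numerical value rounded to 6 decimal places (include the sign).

+0.316228  (= +√(1/10))

j₁+j₂−J=0  J+j₁−j₂=2  J−j₁+j₂=3  j₁+j₂+J+1=6
(j₁±m₁, j₂±m₂, J±M) = (0,2,3,0,3,2)
P² = 72/5
sum k=0..0:
  [0] +1/12 = 1/12
S = 1/12
C² = P²·S² = 1/10 ; C = +0.316228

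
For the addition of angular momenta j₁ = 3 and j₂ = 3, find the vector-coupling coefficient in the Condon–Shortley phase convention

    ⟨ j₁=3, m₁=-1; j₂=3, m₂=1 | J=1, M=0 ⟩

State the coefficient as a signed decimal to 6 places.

√[3·5!1!1!/8! · 2!4!4!2!1!1!] = √(144/7)
  +(−1)^3/∏(3,2,1,1,0,0)! = -1/12  (running -1/12)
  +(−1)^4/∏(4,1,0,0,1,1)! = 1/24  (running -1/24)
⟨..|..⟩ = √(144/7)·(-1/24) = -0.188982

-0.188982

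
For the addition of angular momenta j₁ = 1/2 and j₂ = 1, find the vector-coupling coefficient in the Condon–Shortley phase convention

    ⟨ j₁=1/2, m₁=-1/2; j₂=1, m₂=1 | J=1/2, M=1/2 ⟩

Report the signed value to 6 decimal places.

-0.816497  (= −√(2/3))

triangle: 1!*0!*1!/3! = 1/6
(j±m)!: 0!*1!*2!*0!*1!*0! = 2
prefactor² = (2J+1)*Δ*N² = 2/3
  k=1: −1/(1!*0!*0!*1!*0!*0!) = -1
Σ = -1  ⇒  CG² = 2/3*(-1)² = 2/3
CG = −√(2/3) = -0.816497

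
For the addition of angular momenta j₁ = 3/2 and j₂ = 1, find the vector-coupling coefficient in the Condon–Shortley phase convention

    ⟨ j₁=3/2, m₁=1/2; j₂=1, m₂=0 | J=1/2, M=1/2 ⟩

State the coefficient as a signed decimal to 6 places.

−√(1/3) ≈ -0.577350

j₁+j₂−J=2  J+j₁−j₂=1  J−j₁+j₂=0  j₁+j₂+J+1=4
(j₁±m₁, j₂±m₂, J±M) = (2,1,1,1,1,0)
P² = 1/3
sum k=1..1:
  [1] −1/1 = -1
S = -1
C² = P²·S² = 1/3 ; C = -0.577350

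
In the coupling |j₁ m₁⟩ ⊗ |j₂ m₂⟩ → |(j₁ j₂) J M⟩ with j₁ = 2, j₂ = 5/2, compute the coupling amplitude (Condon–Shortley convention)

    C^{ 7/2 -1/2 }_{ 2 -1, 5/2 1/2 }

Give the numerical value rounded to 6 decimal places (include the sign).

-0.557773  (= −√(14/45))

triangle: 1!·3!·4!/9! = 144/362880
(j±m)!: 1!·3!·3!·2!·3!·4! = 10368
prefactor² = (2J+1)·Δ·N² = 1152/35
  k=0: +1/(0!·1!·3!·3!·0!·1!) = 1/36
  k=1: −1/(1!·0!·2!·2!·1!·2!) = -1/8
Σ = -7/72  ⇒  CG² = 1152/35·(-7/72)² = 14/45
CG = −√(14/45) = -0.557773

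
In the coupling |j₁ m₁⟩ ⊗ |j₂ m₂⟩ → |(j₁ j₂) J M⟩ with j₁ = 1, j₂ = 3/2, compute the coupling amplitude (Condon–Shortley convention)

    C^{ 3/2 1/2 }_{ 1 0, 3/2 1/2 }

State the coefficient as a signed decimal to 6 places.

triangle: 1!×1!×2!/5! = 2/120
(j±m)!: 1!×1!×2!×1!×2!×1! = 4
prefactor² = (2J+1)×Δ×N² = 4/15
  k=0: +1/(0!×1!×1!×2!×0!×0!) = 1/2
  k=1: −1/(1!×0!×0!×1!×1!×1!) = -1
Σ = -1/2  ⇒  CG² = 4/15×(-1/2)² = 1/15
CG = −√(1/15) = -0.258199

−√(1/15) ≈ -0.258199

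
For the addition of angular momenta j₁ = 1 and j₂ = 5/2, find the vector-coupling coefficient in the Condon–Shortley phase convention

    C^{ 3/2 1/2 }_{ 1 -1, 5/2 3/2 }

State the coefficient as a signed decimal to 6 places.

j₁+j₂−J=2  J+j₁−j₂=0  J−j₁+j₂=3  j₁+j₂+J+1=6
(j₁±m₁, j₂±m₂, J±M) = (0,2,4,1,2,1)
P² = 32/5
sum k=2..2:
  [2] +1/4 = 1/4
S = 1/4
C² = P²·S² = 2/5 ; C = +0.632456

+0.632456  (= +√(2/5))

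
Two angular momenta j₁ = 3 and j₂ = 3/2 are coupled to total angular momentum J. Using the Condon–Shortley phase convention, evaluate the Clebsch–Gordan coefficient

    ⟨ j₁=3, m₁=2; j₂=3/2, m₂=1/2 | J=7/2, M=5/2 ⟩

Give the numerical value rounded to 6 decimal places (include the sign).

j₁+j₂−J=1  J+j₁−j₂=5  J−j₁+j₂=2  j₁+j₂+J+1=9
(j₁±m₁, j₂±m₂, J±M) = (5,1,2,1,6,1)
P² = 6400/7
sum k=0..1:
  [0] +1/48 = 1/48
  [1] −1/120 = -1/120
S = 1/80
C² = P²·S² = 1/7 ; C = +0.377964

+0.377964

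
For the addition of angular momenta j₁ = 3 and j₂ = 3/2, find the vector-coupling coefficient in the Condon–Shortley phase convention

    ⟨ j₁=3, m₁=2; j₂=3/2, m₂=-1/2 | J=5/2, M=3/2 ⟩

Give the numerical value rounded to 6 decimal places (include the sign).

+0.267261

triangle: 2!·4!·1!/8! = 48/40320
(j±m)!: 5!·1!·1!·2!·4!·1! = 5760
prefactor² = (2J+1)·Δ·N² = 288/7
  k=0: +1/(0!·2!·1!·1!·3!·0!) = 1/12
  k=1: −1/(1!·1!·0!·0!·4!·1!) = -1/24
Σ = 1/24  ⇒  CG² = 288/7·1/24² = 1/14
CG = +√(1/14) = +0.267261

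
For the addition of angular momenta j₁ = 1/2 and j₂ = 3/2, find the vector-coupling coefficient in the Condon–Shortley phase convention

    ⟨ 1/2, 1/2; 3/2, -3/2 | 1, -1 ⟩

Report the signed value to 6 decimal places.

triangle: 1!×0!×2!/4! = 2/24
(j±m)!: 1!×0!×0!×3!×0!×2! = 12
prefactor² = (2J+1)×Δ×N² = 3
  k=0: +1/(0!×1!×0!×0!×0!×2!) = 1/2
Σ = 1/2  ⇒  CG² = 3×1/2² = 3/4
CG = +√(3/4) = +0.866025

+√(3/4) = +0.866025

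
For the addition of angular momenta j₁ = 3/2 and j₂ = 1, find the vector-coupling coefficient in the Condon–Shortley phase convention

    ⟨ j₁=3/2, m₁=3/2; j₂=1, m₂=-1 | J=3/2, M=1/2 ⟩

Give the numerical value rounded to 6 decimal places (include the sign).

+0.632456

triangle: 1!*2!*1!/5! = 2/120
(j±m)!: 3!*0!*0!*2!*2!*1! = 24
prefactor² = (2J+1)*Δ*N² = 8/5
  k=0: +1/(0!*1!*0!*0!*2!*1!) = 1/2
Σ = 1/2  ⇒  CG² = 8/5*1/2² = 2/5
CG = +√(2/5) = +0.632456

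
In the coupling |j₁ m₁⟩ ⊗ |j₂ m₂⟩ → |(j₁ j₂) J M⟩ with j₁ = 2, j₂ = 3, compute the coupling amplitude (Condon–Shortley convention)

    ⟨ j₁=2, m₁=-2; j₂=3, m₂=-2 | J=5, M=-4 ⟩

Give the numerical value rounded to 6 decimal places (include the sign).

+0.774597

triangle: 0!·4!·6!/11! = 17280/39916800
(j±m)!: 0!·4!·1!·5!·1!·9! = 1045094400
prefactor² = (2J+1)·Δ·N² = 4976640
  k=0: +1/(0!·0!·4!·1!·0!·5!) = 1/2880
Σ = 1/2880  ⇒  CG² = 4976640·1/2880² = 3/5
CG = +√(3/5) = +0.774597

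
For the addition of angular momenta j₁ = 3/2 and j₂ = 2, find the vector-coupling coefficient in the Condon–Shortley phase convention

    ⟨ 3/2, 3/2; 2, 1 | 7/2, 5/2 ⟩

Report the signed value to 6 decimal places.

+0.755929  (= +√(4/7))

triangle: 0!×3!×4!/8! = 144/40320
(j±m)!: 3!×0!×3!×1!×6!×1! = 25920
prefactor² = (2J+1)×Δ×N² = 5184/7
  k=0: +1/(0!×0!×0!×3!×3!×1!) = 1/36
Σ = 1/36  ⇒  CG² = 5184/7×1/36² = 4/7
CG = +√(4/7) = +0.755929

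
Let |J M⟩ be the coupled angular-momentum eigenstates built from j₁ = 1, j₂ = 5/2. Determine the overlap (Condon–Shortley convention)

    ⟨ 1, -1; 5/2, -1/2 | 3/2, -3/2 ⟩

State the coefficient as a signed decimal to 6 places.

√[4·2!0!3!/6! · 0!2!2!3!0!3!] = √(48/5)
  +(−1)^2/∏(2,0,0,0,0,3)! = 1/12  (running 1/12)
⟨..|..⟩ = √(48/5)·(1/12) = +0.258199

+√(1/15) = +0.258199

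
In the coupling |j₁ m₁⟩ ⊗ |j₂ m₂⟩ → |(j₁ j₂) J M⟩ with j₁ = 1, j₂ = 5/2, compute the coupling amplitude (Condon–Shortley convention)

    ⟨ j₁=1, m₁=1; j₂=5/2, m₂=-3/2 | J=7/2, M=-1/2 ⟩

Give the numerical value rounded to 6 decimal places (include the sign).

j₁+j₂−J=0  J+j₁−j₂=2  J−j₁+j₂=5  j₁+j₂+J+1=8
(j₁±m₁, j₂±m₂, J±M) = (2,0,1,4,3,4)
P² = 2304/7
sum k=0..0:
  [0] +1/48 = 1/48
S = 1/48
C² = P²·S² = 1/7 ; C = +0.377964

+0.377964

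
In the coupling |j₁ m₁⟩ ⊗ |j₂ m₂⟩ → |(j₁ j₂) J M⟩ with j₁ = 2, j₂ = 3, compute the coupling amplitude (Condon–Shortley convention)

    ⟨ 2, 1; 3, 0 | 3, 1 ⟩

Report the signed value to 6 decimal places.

−√(1/30) = -0.182574

triangle: 2!·2!·4!/9! = 96/362880
(j±m)!: 3!·1!·3!·3!·4!·2! = 10368
prefactor² = (2J+1)·Δ·N² = 96/5
  k=0: +1/(0!·2!·1!·3!·1!·1!) = 1/12
  k=1: −1/(1!·1!·0!·2!·2!·2!) = -1/8
Σ = -1/24  ⇒  CG² = 96/5·(-1/24)² = 1/30
CG = −√(1/30) = -0.182574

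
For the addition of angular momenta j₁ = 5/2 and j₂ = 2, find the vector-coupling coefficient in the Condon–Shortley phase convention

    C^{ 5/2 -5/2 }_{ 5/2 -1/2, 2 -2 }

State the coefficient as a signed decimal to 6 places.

√[6·2!3!2!/8! · 2!3!0!4!0!5!] = √(864/7)
  +(−1)^0/∏(0,2,3,0,0,2)! = 1/24  (running 1/24)
⟨..|..⟩ = √(864/7)·(1/24) = +0.462910

+0.462910  (= +√(3/14))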